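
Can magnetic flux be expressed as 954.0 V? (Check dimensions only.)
No

magnetic flux has SI base units: kg * m^2 / (A * s^2)
V does NOT reduce to kg * m^2 / (A * s^2); a valid unit for magnetic flux would be e.g. Wb.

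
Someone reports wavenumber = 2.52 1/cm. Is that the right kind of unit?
Yes

wavenumber has SI base units: 1 / m
1/cm reduces to the same SI base units, so it is a valid unit for wavenumber.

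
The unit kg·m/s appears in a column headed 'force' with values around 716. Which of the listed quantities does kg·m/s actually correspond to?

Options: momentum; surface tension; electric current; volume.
momentum

force should have units dimensionally equivalent to kg * m / s^2 (e.g. N).
The given unit 'kg·m/s' reduces to kg * m / s. Of the listed options, that is the dimensionality of momentum.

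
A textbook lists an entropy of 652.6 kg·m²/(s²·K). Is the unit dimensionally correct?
Yes

entropy has SI base units: kg * m^2 / (s^2 * K)
kg·m²/(s²·K) reduces to the same SI base units, so it is a valid unit for entropy.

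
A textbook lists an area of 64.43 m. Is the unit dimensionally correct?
No

area has SI base units: m^2
m does NOT reduce to m^2; a valid unit for area would be e.g. m².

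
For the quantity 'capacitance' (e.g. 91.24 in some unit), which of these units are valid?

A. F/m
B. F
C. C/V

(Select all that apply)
B, C

capacitance has SI base units: A^2 * s^4 / (kg * m^2)

Checking each option against A^2 * s^4 / (kg * m^2):
  A. F/m: ✗ does not match
  B. F: ✓ matches
  C. C/V: ✓ matches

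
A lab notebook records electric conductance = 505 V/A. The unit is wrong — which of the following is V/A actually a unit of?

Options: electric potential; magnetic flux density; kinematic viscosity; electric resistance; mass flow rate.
electric resistance

electric conductance should have units dimensionally equivalent to A^2 * s^3 / (kg * m^2) (e.g. S).
The given unit 'V/A' reduces to kg * m^2 / (A^2 * s^3). Of the listed options, that is the dimensionality of electric resistance.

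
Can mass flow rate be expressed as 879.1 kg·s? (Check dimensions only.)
No

mass flow rate has SI base units: kg / s
kg·s does NOT reduce to kg / s; a valid unit for mass flow rate would be e.g. kg/s.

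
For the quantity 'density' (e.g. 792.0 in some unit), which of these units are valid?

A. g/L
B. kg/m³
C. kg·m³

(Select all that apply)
A, B

density has SI base units: kg / m^3

Checking each option against kg / m^3:
  A. g/L: ✓ matches
  B. kg/m³: ✓ matches
  C. kg·m³: ✗ does not match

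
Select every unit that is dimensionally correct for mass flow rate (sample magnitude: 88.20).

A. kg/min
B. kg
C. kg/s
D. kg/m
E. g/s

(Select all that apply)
A, C, E

mass flow rate has SI base units: kg / s

Checking each option against kg / s:
  A. kg/min: ✓ matches
  B. kg: ✗ does not match
  C. kg/s: ✓ matches
  D. kg/m: ✗ does not match
  E. g/s: ✓ matches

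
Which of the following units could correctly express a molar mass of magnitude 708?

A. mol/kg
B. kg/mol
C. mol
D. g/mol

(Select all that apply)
B, D

molar mass has SI base units: kg / mol

Checking each option against kg / mol:
  A. mol/kg: ✗ does not match
  B. kg/mol: ✓ matches
  C. mol: ✗ does not match
  D. g/mol: ✓ matches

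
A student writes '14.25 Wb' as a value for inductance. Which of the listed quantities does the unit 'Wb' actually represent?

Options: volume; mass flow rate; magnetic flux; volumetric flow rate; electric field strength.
magnetic flux

inductance should have units dimensionally equivalent to kg * m^2 / (A^2 * s^2) (e.g. H).
The given unit 'Wb' reduces to kg * m^2 / (A * s^2). Of the listed options, that is the dimensionality of magnetic flux.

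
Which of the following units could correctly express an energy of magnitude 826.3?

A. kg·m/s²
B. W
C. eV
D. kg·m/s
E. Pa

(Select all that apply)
C

energy has SI base units: kg * m^2 / s^2

Checking each option against kg * m^2 / s^2:
  A. kg·m/s²: ✗ does not match
  B. W: ✗ does not match
  C. eV: ✓ matches
  D. kg·m/s: ✗ does not match
  E. Pa: ✗ does not match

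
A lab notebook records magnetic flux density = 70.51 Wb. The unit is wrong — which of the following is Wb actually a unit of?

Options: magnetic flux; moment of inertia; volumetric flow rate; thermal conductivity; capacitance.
magnetic flux

magnetic flux density should have units dimensionally equivalent to kg / (A * s^2) (e.g. T).
The given unit 'Wb' reduces to kg * m^2 / (A * s^2). Of the listed options, that is the dimensionality of magnetic flux.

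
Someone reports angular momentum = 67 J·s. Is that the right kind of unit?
Yes

angular momentum has SI base units: kg * m^2 / s
J·s reduces to the same SI base units, so it is a valid unit for angular momentum.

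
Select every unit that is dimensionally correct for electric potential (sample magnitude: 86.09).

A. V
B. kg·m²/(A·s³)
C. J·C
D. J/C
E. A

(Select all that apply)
A, B, D

electric potential has SI base units: kg * m^2 / (A * s^3)

Checking each option against kg * m^2 / (A * s^3):
  A. V: ✓ matches
  B. kg·m²/(A·s³): ✓ matches
  C. J·C: ✗ does not match
  D. J/C: ✓ matches
  E. A: ✗ does not match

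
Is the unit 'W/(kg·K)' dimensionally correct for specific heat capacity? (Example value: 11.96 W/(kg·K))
No

specific heat capacity has SI base units: m^2 / (s^2 * K)
W/(kg·K) does NOT reduce to m^2 / (s^2 * K); a valid unit for specific heat capacity would be e.g. J/(kg·K).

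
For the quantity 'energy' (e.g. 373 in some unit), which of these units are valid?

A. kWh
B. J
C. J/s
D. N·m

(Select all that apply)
A, B, D

energy has SI base units: kg * m^2 / s^2

Checking each option against kg * m^2 / s^2:
  A. kWh: ✓ matches
  B. J: ✓ matches
  C. J/s: ✗ does not match
  D. N·m: ✓ matches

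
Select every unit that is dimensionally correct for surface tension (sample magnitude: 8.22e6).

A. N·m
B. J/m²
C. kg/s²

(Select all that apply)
B, C

surface tension has SI base units: kg / s^2

Checking each option against kg / s^2:
  A. N·m: ✗ does not match
  B. J/m²: ✓ matches
  C. kg/s²: ✓ matches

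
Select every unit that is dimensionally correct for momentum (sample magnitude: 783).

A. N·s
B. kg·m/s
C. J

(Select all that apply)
A, B

momentum has SI base units: kg * m / s

Checking each option against kg * m / s:
  A. N·s: ✓ matches
  B. kg·m/s: ✓ matches
  C. J: ✗ does not match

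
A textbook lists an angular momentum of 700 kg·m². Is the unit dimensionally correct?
No

angular momentum has SI base units: kg * m^2 / s
kg·m² does NOT reduce to kg * m^2 / s; a valid unit for angular momentum would be e.g. kg·m²/s.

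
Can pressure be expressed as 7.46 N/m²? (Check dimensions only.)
Yes

pressure has SI base units: kg / (m * s^2)
N/m² reduces to the same SI base units, so it is a valid unit for pressure.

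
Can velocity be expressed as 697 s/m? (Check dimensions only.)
No

velocity has SI base units: m / s
s/m does NOT reduce to m / s; a valid unit for velocity would be e.g. m/s.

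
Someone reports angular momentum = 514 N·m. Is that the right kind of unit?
No

angular momentum has SI base units: kg * m^2 / s
N·m does NOT reduce to kg * m^2 / s; a valid unit for angular momentum would be e.g. kg·m²/s.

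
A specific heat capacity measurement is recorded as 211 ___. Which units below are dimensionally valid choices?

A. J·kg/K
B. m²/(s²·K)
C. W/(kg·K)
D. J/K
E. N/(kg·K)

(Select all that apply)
B

specific heat capacity has SI base units: m^2 / (s^2 * K)

Checking each option against m^2 / (s^2 * K):
  A. J·kg/K: ✗ does not match
  B. m²/(s²·K): ✓ matches
  C. W/(kg·K): ✗ does not match
  D. J/K: ✗ does not match
  E. N/(kg·K): ✗ does not match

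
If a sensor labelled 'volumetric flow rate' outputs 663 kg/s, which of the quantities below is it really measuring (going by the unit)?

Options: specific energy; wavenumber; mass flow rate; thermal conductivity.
mass flow rate

volumetric flow rate should have units dimensionally equivalent to m^3 / s (e.g. m³/s).
The given unit 'kg/s' reduces to kg / s. Of the listed options, that is the dimensionality of mass flow rate.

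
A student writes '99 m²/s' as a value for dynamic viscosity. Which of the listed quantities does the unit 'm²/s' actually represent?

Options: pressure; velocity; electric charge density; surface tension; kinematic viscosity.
kinematic viscosity

dynamic viscosity should have units dimensionally equivalent to kg / (m * s) (e.g. Pa·s).
The given unit 'm²/s' reduces to m^2 / s. Of the listed options, that is the dimensionality of kinematic viscosity.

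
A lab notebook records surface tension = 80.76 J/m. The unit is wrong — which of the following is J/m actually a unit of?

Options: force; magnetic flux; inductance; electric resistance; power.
force

surface tension should have units dimensionally equivalent to kg / s^2 (e.g. N/m).
The given unit 'J/m' reduces to kg * m / s^2. Of the listed options, that is the dimensionality of force.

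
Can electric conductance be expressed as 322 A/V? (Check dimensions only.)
Yes

electric conductance has SI base units: A^2 * s^3 / (kg * m^2)
A/V reduces to the same SI base units, so it is a valid unit for electric conductance.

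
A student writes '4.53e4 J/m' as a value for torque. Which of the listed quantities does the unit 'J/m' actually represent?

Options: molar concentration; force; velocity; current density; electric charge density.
force

torque should have units dimensionally equivalent to kg * m^2 / s^2 (e.g. N·m).
The given unit 'J/m' reduces to kg * m / s^2. Of the listed options, that is the dimensionality of force.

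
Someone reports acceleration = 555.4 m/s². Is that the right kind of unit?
Yes

acceleration has SI base units: m / s^2
m/s² reduces to the same SI base units, so it is a valid unit for acceleration.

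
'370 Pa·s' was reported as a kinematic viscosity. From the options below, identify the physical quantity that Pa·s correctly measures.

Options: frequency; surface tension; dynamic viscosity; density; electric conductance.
dynamic viscosity

kinematic viscosity should have units dimensionally equivalent to m^2 / s (e.g. m²/s).
The given unit 'Pa·s' reduces to kg / (m * s). Of the listed options, that is the dimensionality of dynamic viscosity.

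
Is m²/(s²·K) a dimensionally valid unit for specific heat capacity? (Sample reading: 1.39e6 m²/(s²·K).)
Yes

specific heat capacity has SI base units: m^2 / (s^2 * K)
m²/(s²·K) reduces to the same SI base units, so it is a valid unit for specific heat capacity.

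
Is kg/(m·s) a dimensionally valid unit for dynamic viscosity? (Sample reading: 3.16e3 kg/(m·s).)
Yes

dynamic viscosity has SI base units: kg / (m * s)
kg/(m·s) reduces to the same SI base units, so it is a valid unit for dynamic viscosity.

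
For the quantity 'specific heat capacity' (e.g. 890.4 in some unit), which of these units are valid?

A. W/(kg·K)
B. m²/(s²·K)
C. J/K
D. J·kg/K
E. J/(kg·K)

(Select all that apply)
B, E

specific heat capacity has SI base units: m^2 / (s^2 * K)

Checking each option against m^2 / (s^2 * K):
  A. W/(kg·K): ✗ does not match
  B. m²/(s²·K): ✓ matches
  C. J/K: ✗ does not match
  D. J·kg/K: ✗ does not match
  E. J/(kg·K): ✓ matches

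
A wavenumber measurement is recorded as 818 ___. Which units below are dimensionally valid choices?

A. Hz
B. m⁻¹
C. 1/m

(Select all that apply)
B, C

wavenumber has SI base units: 1 / m

Checking each option against 1 / m:
  A. Hz: ✗ does not match
  B. m⁻¹: ✓ matches
  C. 1/m: ✓ matches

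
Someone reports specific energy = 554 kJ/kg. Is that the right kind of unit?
Yes

specific energy has SI base units: m^2 / s^2
kJ/kg reduces to the same SI base units, so it is a valid unit for specific energy.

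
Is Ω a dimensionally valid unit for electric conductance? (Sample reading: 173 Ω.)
No

electric conductance has SI base units: A^2 * s^3 / (kg * m^2)
Ω does NOT reduce to A^2 * s^3 / (kg * m^2); a valid unit for electric conductance would be e.g. S.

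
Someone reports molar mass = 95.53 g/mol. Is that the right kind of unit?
Yes

molar mass has SI base units: kg / mol
g/mol reduces to the same SI base units, so it is a valid unit for molar mass.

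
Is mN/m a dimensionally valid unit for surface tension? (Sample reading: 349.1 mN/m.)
Yes

surface tension has SI base units: kg / s^2
mN/m reduces to the same SI base units, so it is a valid unit for surface tension.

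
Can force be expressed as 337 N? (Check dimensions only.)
Yes

force has SI base units: kg * m / s^2
N reduces to the same SI base units, so it is a valid unit for force.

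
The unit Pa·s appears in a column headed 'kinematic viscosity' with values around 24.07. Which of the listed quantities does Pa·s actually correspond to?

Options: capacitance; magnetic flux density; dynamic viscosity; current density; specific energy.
dynamic viscosity

kinematic viscosity should have units dimensionally equivalent to m^2 / s (e.g. m²/s).
The given unit 'Pa·s' reduces to kg / (m * s). Of the listed options, that is the dimensionality of dynamic viscosity.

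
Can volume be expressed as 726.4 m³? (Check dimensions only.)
Yes

volume has SI base units: m^3
m³ reduces to the same SI base units, so it is a valid unit for volume.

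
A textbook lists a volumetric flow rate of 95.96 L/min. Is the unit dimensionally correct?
Yes

volumetric flow rate has SI base units: m^3 / s
L/min reduces to the same SI base units, so it is a valid unit for volumetric flow rate.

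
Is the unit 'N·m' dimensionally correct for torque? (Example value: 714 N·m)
Yes

torque has SI base units: kg * m^2 / s^2
N·m reduces to the same SI base units, so it is a valid unit for torque.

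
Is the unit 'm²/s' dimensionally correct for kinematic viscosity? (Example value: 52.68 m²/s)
Yes

kinematic viscosity has SI base units: m^2 / s
m²/s reduces to the same SI base units, so it is a valid unit for kinematic viscosity.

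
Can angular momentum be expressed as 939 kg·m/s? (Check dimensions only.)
No

angular momentum has SI base units: kg * m^2 / s
kg·m/s does NOT reduce to kg * m^2 / s; a valid unit for angular momentum would be e.g. kg·m²/s.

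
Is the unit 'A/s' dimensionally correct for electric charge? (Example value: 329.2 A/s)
No

electric charge has SI base units: A * s
A/s does NOT reduce to A * s; a valid unit for electric charge would be e.g. C.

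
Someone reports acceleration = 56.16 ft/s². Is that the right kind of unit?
Yes

acceleration has SI base units: m / s^2
ft/s² reduces to the same SI base units, so it is a valid unit for acceleration.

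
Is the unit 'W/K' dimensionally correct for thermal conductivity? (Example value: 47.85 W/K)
No

thermal conductivity has SI base units: kg * m / (s^3 * K)
W/K does NOT reduce to kg * m / (s^3 * K); a valid unit for thermal conductivity would be e.g. W/(m·K).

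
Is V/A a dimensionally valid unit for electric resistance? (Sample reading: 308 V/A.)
Yes

electric resistance has SI base units: kg * m^2 / (A^2 * s^3)
V/A reduces to the same SI base units, so it is a valid unit for electric resistance.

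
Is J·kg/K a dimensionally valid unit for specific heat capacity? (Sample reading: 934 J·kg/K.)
No

specific heat capacity has SI base units: m^2 / (s^2 * K)
J·kg/K does NOT reduce to m^2 / (s^2 * K); a valid unit for specific heat capacity would be e.g. J/(kg·K).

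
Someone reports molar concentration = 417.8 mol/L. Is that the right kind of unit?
Yes

molar concentration has SI base units: mol / m^3
mol/L reduces to the same SI base units, so it is a valid unit for molar concentration.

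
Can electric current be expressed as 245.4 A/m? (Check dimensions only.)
No

electric current has SI base units: A
A/m does NOT reduce to A; a valid unit for electric current would be e.g. A.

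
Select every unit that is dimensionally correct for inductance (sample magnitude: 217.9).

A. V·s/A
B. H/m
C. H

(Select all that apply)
A, C

inductance has SI base units: kg * m^2 / (A^2 * s^2)

Checking each option against kg * m^2 / (A^2 * s^2):
  A. V·s/A: ✓ matches
  B. H/m: ✗ does not match
  C. H: ✓ matches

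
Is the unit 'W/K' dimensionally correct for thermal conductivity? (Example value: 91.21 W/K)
No

thermal conductivity has SI base units: kg * m / (s^3 * K)
W/K does NOT reduce to kg * m / (s^3 * K); a valid unit for thermal conductivity would be e.g. W/(m·K).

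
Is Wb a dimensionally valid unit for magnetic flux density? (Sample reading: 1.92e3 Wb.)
No

magnetic flux density has SI base units: kg / (A * s^2)
Wb does NOT reduce to kg / (A * s^2); a valid unit for magnetic flux density would be e.g. T.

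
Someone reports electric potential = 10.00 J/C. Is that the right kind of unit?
Yes

electric potential has SI base units: kg * m^2 / (A * s^3)
J/C reduces to the same SI base units, so it is a valid unit for electric potential.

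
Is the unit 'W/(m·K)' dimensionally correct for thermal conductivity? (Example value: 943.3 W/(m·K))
Yes

thermal conductivity has SI base units: kg * m / (s^3 * K)
W/(m·K) reduces to the same SI base units, so it is a valid unit for thermal conductivity.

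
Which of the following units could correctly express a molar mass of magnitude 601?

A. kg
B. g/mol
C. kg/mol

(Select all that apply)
B, C

molar mass has SI base units: kg / mol

Checking each option against kg / mol:
  A. kg: ✗ does not match
  B. g/mol: ✓ matches
  C. kg/mol: ✓ matches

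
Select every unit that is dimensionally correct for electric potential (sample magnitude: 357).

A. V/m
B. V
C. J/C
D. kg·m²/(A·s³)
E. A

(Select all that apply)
B, C, D

electric potential has SI base units: kg * m^2 / (A * s^3)

Checking each option against kg * m^2 / (A * s^3):
  A. V/m: ✗ does not match
  B. V: ✓ matches
  C. J/C: ✓ matches
  D. kg·m²/(A·s³): ✓ matches
  E. A: ✗ does not match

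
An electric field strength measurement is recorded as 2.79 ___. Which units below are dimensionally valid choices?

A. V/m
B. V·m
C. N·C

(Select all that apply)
A

electric field strength has SI base units: kg * m / (A * s^3)

Checking each option against kg * m / (A * s^3):
  A. V/m: ✓ matches
  B. V·m: ✗ does not match
  C. N·C: ✗ does not match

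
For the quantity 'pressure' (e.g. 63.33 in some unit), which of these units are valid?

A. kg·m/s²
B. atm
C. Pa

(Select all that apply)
B, C

pressure has SI base units: kg / (m * s^2)

Checking each option against kg / (m * s^2):
  A. kg·m/s²: ✗ does not match
  B. atm: ✓ matches
  C. Pa: ✓ matches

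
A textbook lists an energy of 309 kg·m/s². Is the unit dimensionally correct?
No

energy has SI base units: kg * m^2 / s^2
kg·m/s² does NOT reduce to kg * m^2 / s^2; a valid unit for energy would be e.g. J.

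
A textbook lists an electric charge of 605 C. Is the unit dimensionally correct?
Yes

electric charge has SI base units: A * s
C reduces to the same SI base units, so it is a valid unit for electric charge.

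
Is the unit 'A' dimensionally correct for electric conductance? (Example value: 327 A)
No

electric conductance has SI base units: A^2 * s^3 / (kg * m^2)
A does NOT reduce to A^2 * s^3 / (kg * m^2); a valid unit for electric conductance would be e.g. S.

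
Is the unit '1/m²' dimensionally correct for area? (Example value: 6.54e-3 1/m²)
No

area has SI base units: m^2
1/m² does NOT reduce to m^2; a valid unit for area would be e.g. m².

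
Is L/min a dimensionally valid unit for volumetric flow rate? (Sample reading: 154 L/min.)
Yes

volumetric flow rate has SI base units: m^3 / s
L/min reduces to the same SI base units, so it is a valid unit for volumetric flow rate.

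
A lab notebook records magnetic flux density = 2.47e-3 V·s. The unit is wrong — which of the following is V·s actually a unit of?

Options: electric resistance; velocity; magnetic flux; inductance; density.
magnetic flux

magnetic flux density should have units dimensionally equivalent to kg / (A * s^2) (e.g. T).
The given unit 'V·s' reduces to kg * m^2 / (A * s^2). Of the listed options, that is the dimensionality of magnetic flux.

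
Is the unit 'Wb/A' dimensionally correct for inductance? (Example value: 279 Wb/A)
Yes

inductance has SI base units: kg * m^2 / (A^2 * s^2)
Wb/A reduces to the same SI base units, so it is a valid unit for inductance.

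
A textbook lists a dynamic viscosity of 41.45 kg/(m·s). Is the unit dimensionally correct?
Yes

dynamic viscosity has SI base units: kg / (m * s)
kg/(m·s) reduces to the same SI base units, so it is a valid unit for dynamic viscosity.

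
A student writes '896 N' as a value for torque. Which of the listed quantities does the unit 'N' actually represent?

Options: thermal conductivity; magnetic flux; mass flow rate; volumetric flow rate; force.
force

torque should have units dimensionally equivalent to kg * m^2 / s^2 (e.g. N·m).
The given unit 'N' reduces to kg * m / s^2. Of the listed options, that is the dimensionality of force.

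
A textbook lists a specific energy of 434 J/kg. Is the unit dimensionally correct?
Yes

specific energy has SI base units: m^2 / s^2
J/kg reduces to the same SI base units, so it is a valid unit for specific energy.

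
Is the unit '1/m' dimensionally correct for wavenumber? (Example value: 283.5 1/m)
Yes

wavenumber has SI base units: 1 / m
1/m reduces to the same SI base units, so it is a valid unit for wavenumber.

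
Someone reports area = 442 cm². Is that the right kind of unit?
Yes

area has SI base units: m^2
cm² reduces to the same SI base units, so it is a valid unit for area.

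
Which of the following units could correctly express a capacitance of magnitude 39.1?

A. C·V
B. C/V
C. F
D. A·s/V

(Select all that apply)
B, C, D

capacitance has SI base units: A^2 * s^4 / (kg * m^2)

Checking each option against A^2 * s^4 / (kg * m^2):
  A. C·V: ✗ does not match
  B. C/V: ✓ matches
  C. F: ✓ matches
  D. A·s/V: ✓ matches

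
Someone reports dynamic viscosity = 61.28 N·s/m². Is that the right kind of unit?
Yes

dynamic viscosity has SI base units: kg / (m * s)
N·s/m² reduces to the same SI base units, so it is a valid unit for dynamic viscosity.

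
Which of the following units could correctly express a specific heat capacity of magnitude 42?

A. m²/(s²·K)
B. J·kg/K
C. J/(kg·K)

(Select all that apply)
A, C

specific heat capacity has SI base units: m^2 / (s^2 * K)

Checking each option against m^2 / (s^2 * K):
  A. m²/(s²·K): ✓ matches
  B. J·kg/K: ✗ does not match
  C. J/(kg·K): ✓ matches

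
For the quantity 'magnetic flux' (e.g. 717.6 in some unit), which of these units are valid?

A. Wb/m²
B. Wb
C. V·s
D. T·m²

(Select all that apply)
B, C, D

magnetic flux has SI base units: kg * m^2 / (A * s^2)

Checking each option against kg * m^2 / (A * s^2):
  A. Wb/m²: ✗ does not match
  B. Wb: ✓ matches
  C. V·s: ✓ matches
  D. T·m²: ✓ matches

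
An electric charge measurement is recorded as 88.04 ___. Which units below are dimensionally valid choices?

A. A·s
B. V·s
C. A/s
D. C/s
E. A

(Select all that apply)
A

electric charge has SI base units: A * s

Checking each option against A * s:
  A. A·s: ✓ matches
  B. V·s: ✗ does not match
  C. A/s: ✗ does not match
  D. C/s: ✗ does not match
  E. A: ✗ does not match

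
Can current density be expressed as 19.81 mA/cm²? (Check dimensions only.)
Yes

current density has SI base units: A / m^2
mA/cm² reduces to the same SI base units, so it is a valid unit for current density.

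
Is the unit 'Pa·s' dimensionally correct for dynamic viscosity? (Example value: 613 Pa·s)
Yes

dynamic viscosity has SI base units: kg / (m * s)
Pa·s reduces to the same SI base units, so it is a valid unit for dynamic viscosity.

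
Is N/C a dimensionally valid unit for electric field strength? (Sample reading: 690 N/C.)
Yes

electric field strength has SI base units: kg * m / (A * s^3)
N/C reduces to the same SI base units, so it is a valid unit for electric field strength.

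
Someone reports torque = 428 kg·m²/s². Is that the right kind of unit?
Yes

torque has SI base units: kg * m^2 / s^2
kg·m²/s² reduces to the same SI base units, so it is a valid unit for torque.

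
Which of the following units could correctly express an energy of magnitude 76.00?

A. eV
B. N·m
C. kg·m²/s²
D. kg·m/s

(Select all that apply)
A, B, C

energy has SI base units: kg * m^2 / s^2

Checking each option against kg * m^2 / s^2:
  A. eV: ✓ matches
  B. N·m: ✓ matches
  C. kg·m²/s²: ✓ matches
  D. kg·m/s: ✗ does not match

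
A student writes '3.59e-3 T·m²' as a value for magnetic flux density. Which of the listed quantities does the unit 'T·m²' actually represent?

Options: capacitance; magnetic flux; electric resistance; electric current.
magnetic flux

magnetic flux density should have units dimensionally equivalent to kg / (A * s^2) (e.g. T).
The given unit 'T·m²' reduces to kg * m^2 / (A * s^2). Of the listed options, that is the dimensionality of magnetic flux.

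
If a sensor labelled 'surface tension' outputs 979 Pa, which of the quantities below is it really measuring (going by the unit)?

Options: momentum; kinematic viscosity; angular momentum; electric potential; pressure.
pressure

surface tension should have units dimensionally equivalent to kg / s^2 (e.g. N/m).
The given unit 'Pa' reduces to kg / (m * s^2). Of the listed options, that is the dimensionality of pressure.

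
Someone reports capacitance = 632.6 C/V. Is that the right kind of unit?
Yes

capacitance has SI base units: A^2 * s^4 / (kg * m^2)
C/V reduces to the same SI base units, so it is a valid unit for capacitance.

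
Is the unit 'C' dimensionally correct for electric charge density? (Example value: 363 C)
No

electric charge density has SI base units: A * s / m^3
C does NOT reduce to A * s / m^3; a valid unit for electric charge density would be e.g. C/m³.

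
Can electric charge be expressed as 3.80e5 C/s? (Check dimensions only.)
No

electric charge has SI base units: A * s
C/s does NOT reduce to A * s; a valid unit for electric charge would be e.g. C.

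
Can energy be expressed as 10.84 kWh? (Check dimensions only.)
Yes

energy has SI base units: kg * m^2 / s^2
kWh reduces to the same SI base units, so it is a valid unit for energy.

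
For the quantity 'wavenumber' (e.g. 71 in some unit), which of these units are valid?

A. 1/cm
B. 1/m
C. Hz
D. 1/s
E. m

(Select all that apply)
A, B

wavenumber has SI base units: 1 / m

Checking each option against 1 / m:
  A. 1/cm: ✓ matches
  B. 1/m: ✓ matches
  C. Hz: ✗ does not match
  D. 1/s: ✗ does not match
  E. m: ✗ does not match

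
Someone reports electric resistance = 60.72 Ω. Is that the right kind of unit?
Yes

electric resistance has SI base units: kg * m^2 / (A^2 * s^3)
Ω reduces to the same SI base units, so it is a valid unit for electric resistance.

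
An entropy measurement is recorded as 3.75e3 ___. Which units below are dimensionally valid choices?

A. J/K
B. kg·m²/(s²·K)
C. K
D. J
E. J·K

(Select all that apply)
A, B

entropy has SI base units: kg * m^2 / (s^2 * K)

Checking each option against kg * m^2 / (s^2 * K):
  A. J/K: ✓ matches
  B. kg·m²/(s²·K): ✓ matches
  C. K: ✗ does not match
  D. J: ✗ does not match
  E. J·K: ✗ does not match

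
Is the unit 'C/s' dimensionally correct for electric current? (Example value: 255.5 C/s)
Yes

electric current has SI base units: A
C/s reduces to the same SI base units, so it is a valid unit for electric current.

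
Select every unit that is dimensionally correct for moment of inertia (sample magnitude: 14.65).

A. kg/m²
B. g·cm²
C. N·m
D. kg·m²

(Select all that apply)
B, D

moment of inertia has SI base units: kg * m^2

Checking each option against kg * m^2:
  A. kg/m²: ✗ does not match
  B. g·cm²: ✓ matches
  C. N·m: ✗ does not match
  D. kg·m²: ✓ matches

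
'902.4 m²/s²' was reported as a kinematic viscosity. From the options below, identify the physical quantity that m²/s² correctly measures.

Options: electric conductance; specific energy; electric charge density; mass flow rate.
specific energy

kinematic viscosity should have units dimensionally equivalent to m^2 / s (e.g. m²/s).
The given unit 'm²/s²' reduces to m^2 / s^2. Of the listed options, that is the dimensionality of specific energy.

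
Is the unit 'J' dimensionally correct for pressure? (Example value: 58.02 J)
No

pressure has SI base units: kg / (m * s^2)
J does NOT reduce to kg / (m * s^2); a valid unit for pressure would be e.g. Pa.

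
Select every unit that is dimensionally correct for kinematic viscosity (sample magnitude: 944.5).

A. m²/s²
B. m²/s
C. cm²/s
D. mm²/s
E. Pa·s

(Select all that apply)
B, C, D

kinematic viscosity has SI base units: m^2 / s

Checking each option against m^2 / s:
  A. m²/s²: ✗ does not match
  B. m²/s: ✓ matches
  C. cm²/s: ✓ matches
  D. mm²/s: ✓ matches
  E. Pa·s: ✗ does not match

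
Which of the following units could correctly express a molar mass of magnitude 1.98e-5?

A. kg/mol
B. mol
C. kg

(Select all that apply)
A

molar mass has SI base units: kg / mol

Checking each option against kg / mol:
  A. kg/mol: ✓ matches
  B. mol: ✗ does not match
  C. kg: ✗ does not match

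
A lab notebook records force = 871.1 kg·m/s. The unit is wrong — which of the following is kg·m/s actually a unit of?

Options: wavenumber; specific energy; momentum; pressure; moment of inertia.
momentum

force should have units dimensionally equivalent to kg * m / s^2 (e.g. N).
The given unit 'kg·m/s' reduces to kg * m / s. Of the listed options, that is the dimensionality of momentum.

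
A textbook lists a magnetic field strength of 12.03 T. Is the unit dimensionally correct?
No

magnetic field strength has SI base units: A / m
T does NOT reduce to A / m; a valid unit for magnetic field strength would be e.g. A/m.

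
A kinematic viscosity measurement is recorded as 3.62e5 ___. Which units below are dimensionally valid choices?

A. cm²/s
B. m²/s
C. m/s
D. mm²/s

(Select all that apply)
A, B, D

kinematic viscosity has SI base units: m^2 / s

Checking each option against m^2 / s:
  A. cm²/s: ✓ matches
  B. m²/s: ✓ matches
  C. m/s: ✗ does not match
  D. mm²/s: ✓ matches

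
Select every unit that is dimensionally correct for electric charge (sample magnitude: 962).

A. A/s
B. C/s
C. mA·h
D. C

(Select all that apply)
C, D

electric charge has SI base units: A * s

Checking each option against A * s:
  A. A/s: ✗ does not match
  B. C/s: ✗ does not match
  C. mA·h: ✓ matches
  D. C: ✓ matches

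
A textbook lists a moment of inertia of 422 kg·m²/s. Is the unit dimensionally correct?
No

moment of inertia has SI base units: kg * m^2
kg·m²/s does NOT reduce to kg * m^2; a valid unit for moment of inertia would be e.g. kg·m².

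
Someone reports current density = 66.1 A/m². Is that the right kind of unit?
Yes

current density has SI base units: A / m^2
A/m² reduces to the same SI base units, so it is a valid unit for current density.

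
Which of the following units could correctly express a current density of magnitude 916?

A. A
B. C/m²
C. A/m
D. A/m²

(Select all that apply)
D

current density has SI base units: A / m^2

Checking each option against A / m^2:
  A. A: ✗ does not match
  B. C/m²: ✗ does not match
  C. A/m: ✗ does not match
  D. A/m²: ✓ matches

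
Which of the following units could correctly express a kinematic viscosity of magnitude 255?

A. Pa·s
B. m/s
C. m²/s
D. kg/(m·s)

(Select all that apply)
C

kinematic viscosity has SI base units: m^2 / s

Checking each option against m^2 / s:
  A. Pa·s: ✗ does not match
  B. m/s: ✗ does not match
  C. m²/s: ✓ matches
  D. kg/(m·s): ✗ does not match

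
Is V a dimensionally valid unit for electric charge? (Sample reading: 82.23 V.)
No

electric charge has SI base units: A * s
V does NOT reduce to A * s; a valid unit for electric charge would be e.g. C.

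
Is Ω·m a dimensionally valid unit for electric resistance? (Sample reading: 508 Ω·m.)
No

electric resistance has SI base units: kg * m^2 / (A^2 * s^3)
Ω·m does NOT reduce to kg * m^2 / (A^2 * s^3); a valid unit for electric resistance would be e.g. Ω.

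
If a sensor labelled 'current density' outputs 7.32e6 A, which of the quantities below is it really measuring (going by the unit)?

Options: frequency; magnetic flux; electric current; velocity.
electric current

current density should have units dimensionally equivalent to A / m^2 (e.g. A/m²).
The given unit 'A' reduces to A. Of the listed options, that is the dimensionality of electric current.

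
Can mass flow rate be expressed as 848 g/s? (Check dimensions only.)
Yes

mass flow rate has SI base units: kg / s
g/s reduces to the same SI base units, so it is a valid unit for mass flow rate.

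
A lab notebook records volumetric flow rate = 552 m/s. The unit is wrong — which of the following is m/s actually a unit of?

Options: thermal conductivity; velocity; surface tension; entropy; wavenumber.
velocity

volumetric flow rate should have units dimensionally equivalent to m^3 / s (e.g. m³/s).
The given unit 'm/s' reduces to m / s. Of the listed options, that is the dimensionality of velocity.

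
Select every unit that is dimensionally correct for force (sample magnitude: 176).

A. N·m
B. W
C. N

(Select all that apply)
C

force has SI base units: kg * m / s^2

Checking each option against kg * m / s^2:
  A. N·m: ✗ does not match
  B. W: ✗ does not match
  C. N: ✓ matches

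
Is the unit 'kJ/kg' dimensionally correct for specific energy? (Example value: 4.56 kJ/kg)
Yes

specific energy has SI base units: m^2 / s^2
kJ/kg reduces to the same SI base units, so it is a valid unit for specific energy.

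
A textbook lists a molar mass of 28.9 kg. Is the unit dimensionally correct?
No

molar mass has SI base units: kg / mol
kg does NOT reduce to kg / mol; a valid unit for molar mass would be e.g. kg/mol.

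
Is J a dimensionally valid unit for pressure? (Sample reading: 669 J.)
No

pressure has SI base units: kg / (m * s^2)
J does NOT reduce to kg / (m * s^2); a valid unit for pressure would be e.g. Pa.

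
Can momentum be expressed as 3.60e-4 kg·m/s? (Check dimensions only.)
Yes

momentum has SI base units: kg * m / s
kg·m/s reduces to the same SI base units, so it is a valid unit for momentum.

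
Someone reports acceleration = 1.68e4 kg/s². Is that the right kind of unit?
No

acceleration has SI base units: m / s^2
kg/s² does NOT reduce to m / s^2; a valid unit for acceleration would be e.g. m/s².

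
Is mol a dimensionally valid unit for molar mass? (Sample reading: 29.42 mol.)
No

molar mass has SI base units: kg / mol
mol does NOT reduce to kg / mol; a valid unit for molar mass would be e.g. kg/mol.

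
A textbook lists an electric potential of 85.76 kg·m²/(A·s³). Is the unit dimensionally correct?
Yes

electric potential has SI base units: kg * m^2 / (A * s^3)
kg·m²/(A·s³) reduces to the same SI base units, so it is a valid unit for electric potential.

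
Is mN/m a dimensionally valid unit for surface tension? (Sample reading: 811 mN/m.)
Yes

surface tension has SI base units: kg / s^2
mN/m reduces to the same SI base units, so it is a valid unit for surface tension.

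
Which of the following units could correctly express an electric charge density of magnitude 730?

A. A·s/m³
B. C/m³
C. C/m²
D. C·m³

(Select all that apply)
A, B

electric charge density has SI base units: A * s / m^3

Checking each option against A * s / m^3:
  A. A·s/m³: ✓ matches
  B. C/m³: ✓ matches
  C. C/m²: ✗ does not match
  D. C·m³: ✗ does not match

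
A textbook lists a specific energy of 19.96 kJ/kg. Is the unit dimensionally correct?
Yes

specific energy has SI base units: m^2 / s^2
kJ/kg reduces to the same SI base units, so it is a valid unit for specific energy.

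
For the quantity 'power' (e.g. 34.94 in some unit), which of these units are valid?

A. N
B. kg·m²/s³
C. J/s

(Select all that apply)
B, C

power has SI base units: kg * m^2 / s^3

Checking each option against kg * m^2 / s^3:
  A. N: ✗ does not match
  B. kg·m²/s³: ✓ matches
  C. J/s: ✓ matches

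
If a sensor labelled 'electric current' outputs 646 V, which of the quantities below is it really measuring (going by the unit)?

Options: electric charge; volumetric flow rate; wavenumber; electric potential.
electric potential

electric current should have units dimensionally equivalent to A (e.g. A).
The given unit 'V' reduces to kg * m^2 / (A * s^3). Of the listed options, that is the dimensionality of electric potential.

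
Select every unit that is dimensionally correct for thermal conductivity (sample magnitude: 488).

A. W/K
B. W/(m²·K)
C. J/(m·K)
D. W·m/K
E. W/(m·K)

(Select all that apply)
E

thermal conductivity has SI base units: kg * m / (s^3 * K)

Checking each option against kg * m / (s^3 * K):
  A. W/K: ✗ does not match
  B. W/(m²·K): ✗ does not match
  C. J/(m·K): ✗ does not match
  D. W·m/K: ✗ does not match
  E. W/(m·K): ✓ matches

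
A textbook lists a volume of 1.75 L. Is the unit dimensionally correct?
Yes

volume has SI base units: m^3
L reduces to the same SI base units, so it is a valid unit for volume.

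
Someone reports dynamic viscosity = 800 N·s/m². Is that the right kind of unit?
Yes

dynamic viscosity has SI base units: kg / (m * s)
N·s/m² reduces to the same SI base units, so it is a valid unit for dynamic viscosity.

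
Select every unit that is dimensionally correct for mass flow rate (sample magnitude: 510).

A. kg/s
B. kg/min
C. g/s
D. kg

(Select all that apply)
A, B, C

mass flow rate has SI base units: kg / s

Checking each option against kg / s:
  A. kg/s: ✓ matches
  B. kg/min: ✓ matches
  C. g/s: ✓ matches
  D. kg: ✗ does not match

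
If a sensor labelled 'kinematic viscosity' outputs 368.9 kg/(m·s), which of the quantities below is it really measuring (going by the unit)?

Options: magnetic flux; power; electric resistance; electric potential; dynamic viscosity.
dynamic viscosity

kinematic viscosity should have units dimensionally equivalent to m^2 / s (e.g. m²/s).
The given unit 'kg/(m·s)' reduces to kg / (m * s). Of the listed options, that is the dimensionality of dynamic viscosity.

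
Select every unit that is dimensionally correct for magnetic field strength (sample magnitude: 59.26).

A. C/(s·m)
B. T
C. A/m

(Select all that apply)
A, C

magnetic field strength has SI base units: A / m

Checking each option against A / m:
  A. C/(s·m): ✓ matches
  B. T: ✗ does not match
  C. A/m: ✓ matches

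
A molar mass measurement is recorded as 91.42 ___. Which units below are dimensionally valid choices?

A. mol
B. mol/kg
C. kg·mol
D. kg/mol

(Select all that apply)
D

molar mass has SI base units: kg / mol

Checking each option against kg / mol:
  A. mol: ✗ does not match
  B. mol/kg: ✗ does not match
  C. kg·mol: ✗ does not match
  D. kg/mol: ✓ matches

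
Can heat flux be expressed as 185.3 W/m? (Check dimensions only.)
No

heat flux has SI base units: kg / s^3
W/m does NOT reduce to kg / s^3; a valid unit for heat flux would be e.g. W/m².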